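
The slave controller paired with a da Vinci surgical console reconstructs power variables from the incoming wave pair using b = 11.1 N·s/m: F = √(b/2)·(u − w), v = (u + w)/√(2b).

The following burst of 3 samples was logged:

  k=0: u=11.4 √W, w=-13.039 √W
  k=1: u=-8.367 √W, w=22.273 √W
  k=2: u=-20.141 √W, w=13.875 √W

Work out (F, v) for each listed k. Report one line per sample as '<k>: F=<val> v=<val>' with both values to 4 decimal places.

0: F=57.5745 v=-0.3479
1: F=-72.1831 v=2.9514
2: F=-80.1364 v=-1.3299

k=0: u−w=24.4390, u+w=-1.6390; √(b/2)=2.3558, √(2b)=4.7117; F=2.3558×24.439=57.5745, v=-1.6390/4.7117=-0.3479
k=1: u−w=-30.6400, u+w=13.9060; √(b/2)=2.3558, √(2b)=4.7117; F=2.3558×(-30.64)=-72.1831, v=13.9060/4.7117=2.9514
k=2: u−w=-34.0160, u+w=-6.2660; √(b/2)=2.3558, √(2b)=4.7117; F=2.3558×(-34.016)=-80.1364, v=-6.2660/4.7117=-1.3299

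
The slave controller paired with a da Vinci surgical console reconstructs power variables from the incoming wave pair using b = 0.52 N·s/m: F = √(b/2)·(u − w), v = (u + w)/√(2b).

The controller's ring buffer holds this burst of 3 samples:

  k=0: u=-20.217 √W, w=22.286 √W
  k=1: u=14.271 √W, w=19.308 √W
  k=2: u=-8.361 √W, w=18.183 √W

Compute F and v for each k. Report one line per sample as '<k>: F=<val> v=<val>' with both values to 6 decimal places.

k=0: u−w=-42.503000, u+w=2.069000; √(b/2)=0.509902, √(2b)=1.019804; F=0.509902×(-42.503)=-21.672363, v=2.069000/1.019804=2.028821
k=1: u−w=-5.037000, u+w=33.579000; √(b/2)=0.509902, √(2b)=1.019804; F=0.509902×(-5.037)=-2.568376, v=33.579000/1.019804=32.926919
k=2: u−w=-26.544000, u+w=9.822000; √(b/2)=0.509902, √(2b)=1.019804; F=0.509902×(-26.544)=-13.534837, v=9.822000/1.019804=9.631263

0: F=-21.672363 v=2.028821
1: F=-2.568376 v=32.926919
2: F=-13.534837 v=9.631263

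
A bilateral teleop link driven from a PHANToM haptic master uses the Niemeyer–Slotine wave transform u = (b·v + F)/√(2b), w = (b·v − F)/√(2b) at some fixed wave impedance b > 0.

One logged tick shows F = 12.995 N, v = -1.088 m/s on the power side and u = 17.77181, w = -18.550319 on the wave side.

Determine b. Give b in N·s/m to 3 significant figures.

b = 0.256 N·s/m

u + w = -0.778509;  u + w = √(2b)·v, so √(2b) = -0.778509/(-1.088) = 0.715541.
b = (√(2b))²/2 = 0.511999/2 = 0.256000.
(Check via u − w = 2F/√(2b): u − w = 36.322129, 2F/√(2b) = 36.322149.)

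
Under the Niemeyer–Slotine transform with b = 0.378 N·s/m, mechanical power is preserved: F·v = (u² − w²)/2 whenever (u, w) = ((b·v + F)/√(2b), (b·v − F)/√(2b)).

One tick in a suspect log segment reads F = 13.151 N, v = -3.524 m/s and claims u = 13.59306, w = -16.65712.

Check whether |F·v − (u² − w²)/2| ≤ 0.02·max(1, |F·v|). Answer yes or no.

F·v = 13.151×(-3.524) = -46.3441 W.
(u² − w²)/2 = (184.7713 − 277.4596)/2 = -46.3442 W.
|Δ| = 0.0001;  2% of max(1, |F·v|) = 0.9269.

yes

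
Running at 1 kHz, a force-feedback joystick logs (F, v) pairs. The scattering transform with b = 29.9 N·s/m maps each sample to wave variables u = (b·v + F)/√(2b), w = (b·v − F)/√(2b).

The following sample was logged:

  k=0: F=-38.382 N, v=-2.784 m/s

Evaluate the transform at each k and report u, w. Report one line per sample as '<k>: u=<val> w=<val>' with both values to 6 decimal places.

k=0: b·v=29.9×(-2.784)=-83.241600; √(2b)=7.733046; u=(-83.241600+(-38.382))/7.733046=-15.727774, w=(-83.241600−(-38.382))/7.733046=-5.801026

0: u=-15.727774 w=-5.801026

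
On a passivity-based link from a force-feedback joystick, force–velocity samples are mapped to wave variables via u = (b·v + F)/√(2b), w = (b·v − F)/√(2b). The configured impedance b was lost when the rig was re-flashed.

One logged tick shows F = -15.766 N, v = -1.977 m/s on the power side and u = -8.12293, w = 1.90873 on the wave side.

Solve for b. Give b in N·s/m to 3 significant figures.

u + w = -6.21420;  u + w = √(2b)·v, so √(2b) = -6.21420/(-1.977) = 3.14325.
b = (√(2b))²/2 = 9.88000/2 = 4.94000.
(Check via u − w = 2F/√(2b): u − w = -10.03166, 2F/√(2b) = -10.03166.)

b = 4.94 N·s/m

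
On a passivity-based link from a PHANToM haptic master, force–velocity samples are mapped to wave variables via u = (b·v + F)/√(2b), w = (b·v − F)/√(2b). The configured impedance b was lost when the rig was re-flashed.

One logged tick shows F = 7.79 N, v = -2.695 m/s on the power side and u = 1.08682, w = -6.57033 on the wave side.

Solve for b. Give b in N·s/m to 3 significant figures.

b = 2.07 N·s/m

u + w = -5.48351;  u + w = √(2b)·v, so √(2b) = -5.48351/(-2.695) = 2.03470.
b = (√(2b))²/2 = 4.13999/2 = 2.07000.
(Check via u − w = 2F/√(2b): u − w = 7.65715, 2F/√(2b) = 7.65716.)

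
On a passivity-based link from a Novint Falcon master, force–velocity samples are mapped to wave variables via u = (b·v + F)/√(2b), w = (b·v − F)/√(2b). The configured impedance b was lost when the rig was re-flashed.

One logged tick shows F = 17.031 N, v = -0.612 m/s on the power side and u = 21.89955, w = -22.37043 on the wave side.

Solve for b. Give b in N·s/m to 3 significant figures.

u + w = -0.4709;  u + w = √(2b)·v, so √(2b) = -0.4709/(-0.612) = 0.7694.
b = (√(2b))²/2 = 0.5920/2 = 0.2960.
(Check via u − w = 2F/√(2b): u − w = 44.2700, 2F/√(2b) = 44.2702.)

b = 0.296 N·s/m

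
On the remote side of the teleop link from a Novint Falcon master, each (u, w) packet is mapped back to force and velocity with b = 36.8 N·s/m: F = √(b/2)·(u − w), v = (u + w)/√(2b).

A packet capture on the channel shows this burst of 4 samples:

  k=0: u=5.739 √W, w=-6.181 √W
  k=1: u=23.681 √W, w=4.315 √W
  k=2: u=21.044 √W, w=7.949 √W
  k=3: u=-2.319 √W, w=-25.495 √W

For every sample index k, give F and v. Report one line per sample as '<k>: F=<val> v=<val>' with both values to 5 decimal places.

k=0: u−w=11.92000, u+w=-0.44200; √(b/2)=4.28952, √(2b)=8.57904; F=4.28952×11.92=51.13110, v=-0.44200/8.57904=-0.05152
k=1: u−w=19.36600, u+w=27.99600; √(b/2)=4.28952, √(2b)=8.57904; F=4.28952×19.366=83.07089, v=27.99600/8.57904=3.26330
k=2: u−w=13.09500, u+w=28.99300; √(b/2)=4.28952, √(2b)=8.57904; F=4.28952×13.095=56.17129, v=28.99300/8.57904=3.37951
k=3: u−w=23.17600, u+w=-27.81400; √(b/2)=4.28952, √(2b)=8.57904; F=4.28952×23.176=99.41396, v=-27.81400/8.57904=-3.24209

0: F=51.13110 v=-0.05152
1: F=83.07089 v=3.26330
2: F=56.17129 v=3.37951
3: F=99.41396 v=-3.24209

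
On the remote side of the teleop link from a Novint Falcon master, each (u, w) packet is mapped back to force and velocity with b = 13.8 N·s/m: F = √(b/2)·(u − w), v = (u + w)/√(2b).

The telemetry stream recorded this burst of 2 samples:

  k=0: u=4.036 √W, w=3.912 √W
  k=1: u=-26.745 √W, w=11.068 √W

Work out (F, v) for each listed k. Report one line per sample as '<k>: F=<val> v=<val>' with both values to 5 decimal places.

k=0: u−w=0.12400, u+w=7.94800; √(b/2)=2.62679, √(2b)=5.25357; F=2.62679×0.124=0.32572, v=7.94800/5.25357=1.51288
k=1: u−w=-37.81300, u+w=-15.67700; √(b/2)=2.62679, √(2b)=5.25357; F=2.62679×(-37.813)=-99.32663, v=-15.67700/5.25357=-2.98407

0: F=0.32572 v=1.51288
1: F=-99.32663 v=-2.98407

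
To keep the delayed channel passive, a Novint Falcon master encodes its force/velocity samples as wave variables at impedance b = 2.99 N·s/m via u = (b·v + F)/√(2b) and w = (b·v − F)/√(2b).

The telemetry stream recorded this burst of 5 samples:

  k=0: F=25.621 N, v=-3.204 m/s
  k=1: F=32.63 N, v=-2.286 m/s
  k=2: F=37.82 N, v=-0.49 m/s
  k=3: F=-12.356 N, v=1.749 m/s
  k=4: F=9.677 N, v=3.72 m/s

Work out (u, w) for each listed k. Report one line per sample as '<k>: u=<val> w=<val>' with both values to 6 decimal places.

0: u=6.559669 w=-14.394743
1: u=10.548303 w=-16.138496
2: u=14.866624 w=-16.064872
3: u=-2.914238 w=7.191250
4: u=8.505671 w=0.591232

k=0: b·v=2.99×(-3.204)=-9.579960; √(2b)=2.445404; u=(-9.579960+25.621)/2.445404=6.559669, w=(-9.579960−25.621)/2.445404=-14.394743
k=1: b·v=2.99×(-2.286)=-6.835140; √(2b)=2.445404; u=(-6.835140+32.63)/2.445404=10.548303, w=(-6.835140−32.63)/2.445404=-16.138496
k=2: b·v=2.99×(-0.49)=-1.465100; √(2b)=2.445404; u=(-1.465100+37.82)/2.445404=14.866624, w=(-1.465100−37.82)/2.445404=-16.064872
k=3: b·v=2.99×1.749=5.229510; √(2b)=2.445404; u=(5.229510+(-12.356))/2.445404=-2.914238, w=(5.229510−(-12.356))/2.445404=7.191250
k=4: b·v=2.99×3.72=11.122800; √(2b)=2.445404; u=(11.122800+9.677)/2.445404=8.505671, w=(11.122800−9.677)/2.445404=0.591232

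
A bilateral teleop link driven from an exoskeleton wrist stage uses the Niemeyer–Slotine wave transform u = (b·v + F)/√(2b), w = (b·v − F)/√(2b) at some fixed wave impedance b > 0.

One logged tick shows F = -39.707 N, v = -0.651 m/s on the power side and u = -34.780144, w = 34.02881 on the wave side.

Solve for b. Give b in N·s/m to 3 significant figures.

u + w = -0.751334;  u + w = √(2b)·v, so √(2b) = -0.751334/(-0.651) = 1.154123.
b = (√(2b))²/2 = 1.332000/2 = 0.666000.
(Check via u − w = 2F/√(2b): u − w = -68.808954, 2F/√(2b) = -68.808964.)

b = 0.666 N·s/m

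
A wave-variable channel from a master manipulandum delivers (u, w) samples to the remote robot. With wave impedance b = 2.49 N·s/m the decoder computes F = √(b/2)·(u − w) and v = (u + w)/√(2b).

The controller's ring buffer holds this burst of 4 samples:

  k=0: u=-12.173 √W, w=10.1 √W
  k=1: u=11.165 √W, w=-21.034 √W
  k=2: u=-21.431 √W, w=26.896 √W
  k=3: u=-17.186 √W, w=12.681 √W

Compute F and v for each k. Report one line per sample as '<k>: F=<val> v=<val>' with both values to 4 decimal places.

k=0: u−w=-22.2730, u+w=-2.0730; √(b/2)=1.1158, √(2b)=2.2316; F=1.1158×(-22.273)=-24.8521, v=-2.0730/2.2316=-0.9289
k=1: u−w=32.1990, u+w=-9.8690; √(b/2)=1.1158, √(2b)=2.2316; F=1.1158×32.199=35.9275, v=-9.8690/2.2316=-4.4224
k=2: u−w=-48.3270, u+w=5.4650; √(b/2)=1.1158, √(2b)=2.2316; F=1.1158×(-48.327)=-53.9231, v=5.4650/2.2316=2.4489
k=3: u−w=-29.8670, u+w=-4.5050; √(b/2)=1.1158, √(2b)=2.2316; F=1.1158×(-29.867)=-33.3255, v=-4.5050/2.2316=-2.0187

0: F=-24.8521 v=-0.9289
1: F=35.9275 v=-4.4224
2: F=-53.9231 v=2.4489
3: F=-33.3255 v=-2.0187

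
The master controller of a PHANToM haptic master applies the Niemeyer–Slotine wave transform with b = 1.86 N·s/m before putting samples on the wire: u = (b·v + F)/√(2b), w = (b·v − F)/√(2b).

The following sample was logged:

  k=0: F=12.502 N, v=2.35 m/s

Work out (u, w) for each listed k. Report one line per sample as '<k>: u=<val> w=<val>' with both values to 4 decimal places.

0: u=8.7482 w=-4.2157

k=0: b·v=1.86×2.35=4.3710; √(2b)=1.9287; u=(4.3710+12.502)/1.9287=8.7482, w=(4.3710−12.502)/1.9287=-4.2157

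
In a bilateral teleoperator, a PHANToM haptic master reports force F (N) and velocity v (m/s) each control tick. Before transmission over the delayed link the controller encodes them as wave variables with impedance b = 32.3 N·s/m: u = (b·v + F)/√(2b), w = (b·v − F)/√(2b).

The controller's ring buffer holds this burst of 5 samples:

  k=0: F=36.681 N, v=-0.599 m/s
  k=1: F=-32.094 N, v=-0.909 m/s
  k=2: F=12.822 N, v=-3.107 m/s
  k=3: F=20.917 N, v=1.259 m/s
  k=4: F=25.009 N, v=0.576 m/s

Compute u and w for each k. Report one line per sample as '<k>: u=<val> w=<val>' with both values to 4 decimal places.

0: u=2.1566 w=-6.9710
1: u=-7.6461 w=0.3401
2: u=-10.8908 w=-14.0814
3: u=7.6620 w=2.4571
4: u=5.4263 w=-0.7968

k=0: b·v=32.3×(-0.599)=-19.3477; √(2b)=8.0374; u=(-19.3477+36.681)/8.0374=2.1566, w=(-19.3477−36.681)/8.0374=-6.9710
k=1: b·v=32.3×(-0.909)=-29.3607; √(2b)=8.0374; u=(-29.3607+(-32.094))/8.0374=-7.6461, w=(-29.3607−(-32.094))/8.0374=0.3401
k=2: b·v=32.3×(-3.107)=-100.3561; √(2b)=8.0374; u=(-100.3561+12.822)/8.0374=-10.8908, w=(-100.3561−12.822)/8.0374=-14.0814
k=3: b·v=32.3×1.259=40.6657; √(2b)=8.0374; u=(40.6657+20.917)/8.0374=7.6620, w=(40.6657−20.917)/8.0374=2.4571
k=4: b·v=32.3×0.576=18.6048; √(2b)=8.0374; u=(18.6048+25.009)/8.0374=5.4263, w=(18.6048−25.009)/8.0374=-0.7968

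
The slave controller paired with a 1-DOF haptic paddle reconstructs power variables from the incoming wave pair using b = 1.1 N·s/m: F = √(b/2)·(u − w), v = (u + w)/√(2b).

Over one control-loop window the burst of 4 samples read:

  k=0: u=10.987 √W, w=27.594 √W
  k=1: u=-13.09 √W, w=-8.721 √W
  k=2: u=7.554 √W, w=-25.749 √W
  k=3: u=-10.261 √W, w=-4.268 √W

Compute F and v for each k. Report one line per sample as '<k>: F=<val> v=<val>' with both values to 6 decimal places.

k=0: u−w=-16.607000, u+w=38.581000; √(b/2)=0.741620, √(2b)=1.483240; F=0.741620×(-16.607)=-12.316081, v=38.581000/1.483240=26.011305
k=1: u−w=-4.369000, u+w=-21.811000; √(b/2)=0.741620, √(2b)=1.483240; F=0.741620×(-4.369)=-3.240137, v=-21.811000/1.483240=-14.704973
k=2: u−w=33.303000, u+w=-18.195000; √(b/2)=0.741620, √(2b)=1.483240; F=0.741620×33.303=24.698166, v=-18.195000/1.483240=-12.267066
k=3: u−w=-5.993000, u+w=-14.529000; √(b/2)=0.741620, √(2b)=1.483240; F=0.741620×(-5.993)=-4.444528, v=-14.529000/1.483240=-9.795450

0: F=-12.316081 v=26.011305
1: F=-3.240137 v=-14.704973
2: F=24.698166 v=-12.267066
3: F=-4.444528 v=-9.795450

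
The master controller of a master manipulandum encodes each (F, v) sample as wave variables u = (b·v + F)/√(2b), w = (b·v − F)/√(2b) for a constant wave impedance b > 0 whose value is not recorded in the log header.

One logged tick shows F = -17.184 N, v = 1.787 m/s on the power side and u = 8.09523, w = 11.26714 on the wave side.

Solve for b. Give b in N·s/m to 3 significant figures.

u + w = 19.36237;  u + w = √(2b)·v, so √(2b) = 19.36237/1.787 = 10.83513.
b = (√(2b))²/2 = 117.39995/2 = 58.69998.
(Check via u − w = 2F/√(2b): u − w = -3.17191, 2F/√(2b) = -3.17191.)

b = 58.7 N·s/m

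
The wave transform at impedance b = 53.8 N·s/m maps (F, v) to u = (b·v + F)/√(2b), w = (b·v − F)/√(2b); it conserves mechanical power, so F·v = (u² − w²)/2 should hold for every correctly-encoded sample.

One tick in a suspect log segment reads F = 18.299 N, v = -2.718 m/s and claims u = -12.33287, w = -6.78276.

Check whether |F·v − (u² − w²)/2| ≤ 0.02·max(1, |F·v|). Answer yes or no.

F·v = 18.299×(-2.718) = -49.73668 W.
(u² − w²)/2 = (152.09968 − 46.00583)/2 = 53.04692 W.
|Δ| = 102.78361;  2% of max(1, |F·v|) = 0.99473.

no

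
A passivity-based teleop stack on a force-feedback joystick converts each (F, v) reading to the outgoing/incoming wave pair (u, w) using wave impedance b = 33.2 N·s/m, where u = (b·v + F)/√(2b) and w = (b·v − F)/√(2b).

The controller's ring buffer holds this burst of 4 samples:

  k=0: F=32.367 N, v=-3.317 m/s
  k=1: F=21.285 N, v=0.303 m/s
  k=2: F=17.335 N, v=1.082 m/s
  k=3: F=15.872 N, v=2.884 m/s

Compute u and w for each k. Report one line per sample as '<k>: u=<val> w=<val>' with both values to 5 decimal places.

0: u=-9.54240 w=-17.48657
1: u=3.84661 w=-1.37758
2: u=6.53576 w=2.28105
3: u=13.69812 w=9.80249

k=0: b·v=33.2×(-3.317)=-110.12440; √(2b)=8.14862; u=(-110.12440+32.367)/8.14862=-9.54240, w=(-110.12440−32.367)/8.14862=-17.48657
k=1: b·v=33.2×0.303=10.05960; √(2b)=8.14862; u=(10.05960+21.285)/8.14862=3.84661, w=(10.05960−21.285)/8.14862=-1.37758
k=2: b·v=33.2×1.082=35.92240; √(2b)=8.14862; u=(35.92240+17.335)/8.14862=6.53576, w=(35.92240−17.335)/8.14862=2.28105
k=3: b·v=33.2×2.884=95.74880; √(2b)=8.14862; u=(95.74880+15.872)/8.14862=13.69812, w=(95.74880−15.872)/8.14862=9.80249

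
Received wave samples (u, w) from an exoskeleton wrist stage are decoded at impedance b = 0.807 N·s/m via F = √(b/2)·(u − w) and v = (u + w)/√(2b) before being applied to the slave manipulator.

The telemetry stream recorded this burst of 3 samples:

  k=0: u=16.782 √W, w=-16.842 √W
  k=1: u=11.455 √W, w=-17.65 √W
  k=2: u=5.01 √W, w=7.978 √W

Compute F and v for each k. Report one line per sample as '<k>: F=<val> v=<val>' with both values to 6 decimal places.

k=0: u−w=33.624000, u+w=-0.060000; √(b/2)=0.635216, √(2b)=1.270433; F=0.635216×33.624=21.358520, v=-0.060000/1.270433=-0.047228
k=1: u−w=29.105000, u+w=-6.195000; √(b/2)=0.635216, √(2b)=1.270433; F=0.635216×29.105=18.487976, v=-6.195000/1.270433=-4.876290
k=2: u−w=-2.968000, u+w=12.988000; √(b/2)=0.635216, √(2b)=1.270433; F=0.635216×(-2.968)=-1.885323, v=12.988000/1.270433=10.223286

0: F=21.358520 v=-0.047228
1: F=18.487976 v=-4.876290
2: F=-1.885323 v=10.223286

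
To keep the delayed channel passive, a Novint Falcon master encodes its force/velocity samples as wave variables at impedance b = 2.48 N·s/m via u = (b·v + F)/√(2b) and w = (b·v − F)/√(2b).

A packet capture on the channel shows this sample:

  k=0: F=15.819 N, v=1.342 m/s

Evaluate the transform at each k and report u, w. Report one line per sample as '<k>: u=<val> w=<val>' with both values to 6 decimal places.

k=0: b·v=2.48×1.342=3.328160; √(2b)=2.227106; u=(3.328160+15.819)/2.227106=8.597329, w=(3.328160−15.819)/2.227106=-5.608553

0: u=8.597329 w=-5.608553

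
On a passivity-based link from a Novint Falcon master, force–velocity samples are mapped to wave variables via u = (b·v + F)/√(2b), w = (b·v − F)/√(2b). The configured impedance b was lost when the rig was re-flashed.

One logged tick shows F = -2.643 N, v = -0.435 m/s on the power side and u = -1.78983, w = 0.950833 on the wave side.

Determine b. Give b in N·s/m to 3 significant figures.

u + w = -0.838997;  u + w = √(2b)·v, so √(2b) = -0.838997/(-0.435) = 1.928729.
b = (√(2b))²/2 = 3.719995/2 = 1.859997.
(Check via u − w = 2F/√(2b): u − w = -2.740663, 2F/√(2b) = -2.740665.)

b = 1.86 N·s/m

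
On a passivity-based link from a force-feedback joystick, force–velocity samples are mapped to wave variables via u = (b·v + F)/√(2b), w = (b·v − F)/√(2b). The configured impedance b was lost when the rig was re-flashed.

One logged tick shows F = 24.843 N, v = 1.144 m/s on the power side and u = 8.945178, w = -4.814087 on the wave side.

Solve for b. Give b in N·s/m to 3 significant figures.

u + w = 4.131091;  u + w = √(2b)·v, so √(2b) = 4.131091/1.144 = 3.611094.
b = (√(2b))²/2 = 13.039996/2 = 6.519998.
(Check via u − w = 2F/√(2b): u − w = 13.759265, 2F/√(2b) = 13.759267.)

b = 6.52 N·s/m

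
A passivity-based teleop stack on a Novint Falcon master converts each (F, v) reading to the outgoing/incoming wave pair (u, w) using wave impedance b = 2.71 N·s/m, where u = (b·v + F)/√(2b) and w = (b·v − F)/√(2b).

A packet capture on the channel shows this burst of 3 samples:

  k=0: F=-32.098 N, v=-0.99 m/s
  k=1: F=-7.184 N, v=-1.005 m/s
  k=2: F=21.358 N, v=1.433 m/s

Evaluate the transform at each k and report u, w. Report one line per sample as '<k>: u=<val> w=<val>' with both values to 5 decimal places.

k=0: b·v=2.71×(-0.99)=-2.68290; √(2b)=2.32809; u=(-2.68290+(-32.098))/2.32809=-14.93968, w=(-2.68290−(-32.098))/2.32809=12.63487
k=1: b·v=2.71×(-1.005)=-2.72355; √(2b)=2.32809; u=(-2.72355+(-7.184))/2.32809=-4.25566, w=(-2.72355−(-7.184))/2.32809=1.91593
k=2: b·v=2.71×1.433=3.88343; √(2b)=2.32809; u=(3.88343+21.358)/2.32809=10.84212, w=(3.88343−21.358)/2.32809=-7.50597

0: u=-14.93968 w=12.63487
1: u=-4.25566 w=1.91593
2: u=10.84212 w=-7.50597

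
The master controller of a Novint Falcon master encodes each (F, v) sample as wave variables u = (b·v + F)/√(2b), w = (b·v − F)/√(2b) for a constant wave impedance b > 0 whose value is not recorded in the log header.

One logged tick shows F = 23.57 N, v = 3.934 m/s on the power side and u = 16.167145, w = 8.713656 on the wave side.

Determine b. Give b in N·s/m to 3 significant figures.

b = 20 N·s/m

u + w = 24.880801;  u + w = √(2b)·v, so √(2b) = 24.880801/3.934 = 6.324555.
b = (√(2b))²/2 = 40.000001/2 = 20.000001.
(Check via u − w = 2F/√(2b): u − w = 7.453489, 2F/√(2b) = 7.453488.)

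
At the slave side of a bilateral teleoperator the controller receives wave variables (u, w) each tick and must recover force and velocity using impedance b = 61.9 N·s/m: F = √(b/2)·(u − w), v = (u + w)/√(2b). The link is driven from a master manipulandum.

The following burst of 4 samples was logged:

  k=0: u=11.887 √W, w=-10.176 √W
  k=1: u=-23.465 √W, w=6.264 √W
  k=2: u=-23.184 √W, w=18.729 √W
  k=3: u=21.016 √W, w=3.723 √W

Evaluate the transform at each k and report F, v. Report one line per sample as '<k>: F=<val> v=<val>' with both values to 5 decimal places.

k=0: u−w=22.06300, u+w=1.71100; √(b/2)=5.56327, √(2b)=11.12654; F=5.56327×22.063=122.74248, v=1.71100/11.12654=0.15378
k=1: u−w=-29.72900, u+w=-17.20100; √(b/2)=5.56327, √(2b)=11.12654; F=5.56327×(-29.729)=-165.39053, v=-17.20100/11.12654=-1.54594
k=2: u−w=-41.91300, u+w=-4.45500; √(b/2)=5.56327, √(2b)=11.12654; F=5.56327×(-41.913)=-233.17344, v=-4.45500/11.12654=-0.40039
k=3: u−w=17.29300, u+w=24.73900; √(b/2)=5.56327, √(2b)=11.12654; F=5.56327×17.293=96.20567, v=24.73900/11.12654=2.22342

0: F=122.74248 v=0.15378
1: F=-165.39053 v=-1.54594
2: F=-233.17344 v=-0.40039
3: F=96.20567 v=2.22342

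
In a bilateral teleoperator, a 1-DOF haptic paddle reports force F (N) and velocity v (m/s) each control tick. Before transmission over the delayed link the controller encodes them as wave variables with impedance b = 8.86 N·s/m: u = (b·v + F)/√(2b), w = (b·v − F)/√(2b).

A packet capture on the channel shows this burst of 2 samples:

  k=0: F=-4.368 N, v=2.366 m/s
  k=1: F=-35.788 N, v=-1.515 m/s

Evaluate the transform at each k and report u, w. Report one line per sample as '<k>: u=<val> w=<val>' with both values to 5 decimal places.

0: u=3.94220 w=6.01750
1: u=-11.69040 w=5.31299

k=0: b·v=8.86×2.366=20.96276; √(2b)=4.20951; u=(20.96276+(-4.368))/4.20951=3.94220, w=(20.96276−(-4.368))/4.20951=6.01750
k=1: b·v=8.86×(-1.515)=-13.42290; √(2b)=4.20951; u=(-13.42290+(-35.788))/4.20951=-11.69040, w=(-13.42290−(-35.788))/4.20951=5.31299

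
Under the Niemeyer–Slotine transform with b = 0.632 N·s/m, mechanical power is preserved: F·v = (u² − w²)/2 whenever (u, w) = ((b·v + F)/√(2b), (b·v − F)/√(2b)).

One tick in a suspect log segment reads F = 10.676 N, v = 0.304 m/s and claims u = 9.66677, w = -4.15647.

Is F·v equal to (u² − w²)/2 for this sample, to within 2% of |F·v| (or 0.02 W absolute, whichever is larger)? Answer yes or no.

no

F·v = 10.676×0.304 = 3.24550 W.
(u² − w²)/2 = (93.44644 − 17.27624)/2 = 38.08510 W.
|Δ| = 34.83960;  2% of max(1, |F·v|) = 0.06491.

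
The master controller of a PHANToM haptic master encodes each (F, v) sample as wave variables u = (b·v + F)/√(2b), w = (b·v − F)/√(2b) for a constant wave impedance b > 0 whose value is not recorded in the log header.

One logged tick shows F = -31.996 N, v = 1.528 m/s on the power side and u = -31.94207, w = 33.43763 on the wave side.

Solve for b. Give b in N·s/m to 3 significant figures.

b = 0.479 N·s/m

u + w = 1.49556;  u + w = √(2b)·v, so √(2b) = 1.49556/1.528 = 0.97877.
b = (√(2b))²/2 = 0.95799/2 = 0.47899.
(Check via u − w = 2F/√(2b): u − w = -65.37970, 2F/√(2b) = -65.38004.)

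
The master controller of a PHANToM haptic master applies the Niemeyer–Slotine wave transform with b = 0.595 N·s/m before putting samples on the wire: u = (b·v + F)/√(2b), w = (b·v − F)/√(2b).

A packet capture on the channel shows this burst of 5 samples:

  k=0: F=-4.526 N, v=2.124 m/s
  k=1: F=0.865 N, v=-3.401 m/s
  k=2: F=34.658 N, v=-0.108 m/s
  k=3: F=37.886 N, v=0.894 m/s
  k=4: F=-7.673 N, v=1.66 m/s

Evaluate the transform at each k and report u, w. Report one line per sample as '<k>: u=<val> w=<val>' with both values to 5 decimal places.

0: u=-2.99047 w=5.30748
1: u=-1.06208 w=-2.64797
2: u=31.71203 w=-31.82984
3: u=35.21766 w=-34.24242
4: u=-6.12840 w=7.93925

k=0: b·v=0.595×2.124=1.26378; √(2b)=1.09087; u=(1.26378+(-4.526))/1.09087=-2.99047, w=(1.26378−(-4.526))/1.09087=5.30748
k=1: b·v=0.595×(-3.401)=-2.02359; √(2b)=1.09087; u=(-2.02359+0.865)/1.09087=-1.06208, w=(-2.02359−0.865)/1.09087=-2.64797
k=2: b·v=0.595×(-0.108)=-0.06426; √(2b)=1.09087; u=(-0.06426+34.658)/1.09087=31.71203, w=(-0.06426−34.658)/1.09087=-31.82984
k=3: b·v=0.595×0.894=0.53193; √(2b)=1.09087; u=(0.53193+37.886)/1.09087=35.21766, w=(0.53193−37.886)/1.09087=-34.24242
k=4: b·v=0.595×1.66=0.98770; √(2b)=1.09087; u=(0.98770+(-7.673))/1.09087=-6.12840, w=(0.98770−(-7.673))/1.09087=7.93925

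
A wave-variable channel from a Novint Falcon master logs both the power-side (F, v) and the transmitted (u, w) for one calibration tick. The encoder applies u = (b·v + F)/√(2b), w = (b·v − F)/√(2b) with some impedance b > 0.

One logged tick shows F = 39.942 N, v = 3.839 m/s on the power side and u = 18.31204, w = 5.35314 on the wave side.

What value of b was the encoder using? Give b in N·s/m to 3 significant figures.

u + w = 23.6652;  u + w = √(2b)·v, so √(2b) = 23.6652/3.839 = 6.1644.
b = (√(2b))²/2 = 38.0000/2 = 19.0000.
(Check via u − w = 2F/√(2b): u − w = 12.9589, 2F/√(2b) = 12.9589.)

b = 19 N·s/m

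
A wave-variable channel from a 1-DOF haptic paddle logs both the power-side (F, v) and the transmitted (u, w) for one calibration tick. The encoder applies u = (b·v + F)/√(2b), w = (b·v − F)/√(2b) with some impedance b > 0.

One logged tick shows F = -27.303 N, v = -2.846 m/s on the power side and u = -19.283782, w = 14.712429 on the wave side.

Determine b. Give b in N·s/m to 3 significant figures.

b = 1.29 N·s/m

u + w = -4.571353;  u + w = √(2b)·v, so √(2b) = -4.571353/(-2.846) = 1.606238.
b = (√(2b))²/2 = 2.580000/2 = 1.290000.
(Check via u − w = 2F/√(2b): u − w = -33.996211, 2F/√(2b) = -33.996210.)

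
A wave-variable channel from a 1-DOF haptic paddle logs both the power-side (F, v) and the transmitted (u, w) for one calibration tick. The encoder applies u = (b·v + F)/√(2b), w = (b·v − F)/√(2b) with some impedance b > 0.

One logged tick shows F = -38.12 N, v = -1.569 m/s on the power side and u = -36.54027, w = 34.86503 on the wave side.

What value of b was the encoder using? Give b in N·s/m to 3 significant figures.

u + w = -1.67524;  u + w = √(2b)·v, so √(2b) = -1.67524/(-1.569) = 1.06771.
b = (√(2b))²/2 = 1.14001/2 = 0.57000.
(Check via u − w = 2F/√(2b): u − w = -71.40530, 2F/√(2b) = -71.40503.)

b = 0.57 N·s/m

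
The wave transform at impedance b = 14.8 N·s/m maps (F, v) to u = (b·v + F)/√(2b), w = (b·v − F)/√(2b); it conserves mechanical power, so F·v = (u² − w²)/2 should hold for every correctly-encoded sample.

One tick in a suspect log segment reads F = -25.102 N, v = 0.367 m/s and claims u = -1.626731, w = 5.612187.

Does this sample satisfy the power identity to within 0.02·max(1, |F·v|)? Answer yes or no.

no

F·v = (-25.102)×0.367 = -9.212434 W.
(u² − w²)/2 = (2.646254 − 31.496643)/2 = -14.425195 W.
|Δ| = 5.212761;  2% of max(1, |F·v|) = 0.184249.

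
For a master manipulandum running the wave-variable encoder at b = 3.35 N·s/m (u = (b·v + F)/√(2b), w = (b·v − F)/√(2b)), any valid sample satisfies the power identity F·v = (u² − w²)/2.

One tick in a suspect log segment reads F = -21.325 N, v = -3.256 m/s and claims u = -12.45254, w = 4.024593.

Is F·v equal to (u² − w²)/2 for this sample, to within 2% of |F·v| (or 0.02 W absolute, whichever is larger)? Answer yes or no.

yes

F·v = (-21.325)×(-3.256) = 69.434200 W.
(u² − w²)/2 = (155.065752 − 16.197349)/2 = 69.434202 W.
|Δ| = 0.000002;  2% of max(1, |F·v|) = 1.388684.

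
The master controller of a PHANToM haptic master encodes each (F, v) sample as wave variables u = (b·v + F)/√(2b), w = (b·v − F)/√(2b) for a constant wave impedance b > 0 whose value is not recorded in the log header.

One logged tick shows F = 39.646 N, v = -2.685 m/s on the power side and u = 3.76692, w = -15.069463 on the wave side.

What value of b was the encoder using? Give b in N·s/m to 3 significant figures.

b = 8.86 N·s/m

u + w = -11.302543;  u + w = √(2b)·v, so √(2b) = -11.302543/(-2.685) = 4.209513.
b = (√(2b))²/2 = 17.720002/2 = 8.860001.
(Check via u − w = 2F/√(2b): u − w = 18.836383, 2F/√(2b) = 18.836382.)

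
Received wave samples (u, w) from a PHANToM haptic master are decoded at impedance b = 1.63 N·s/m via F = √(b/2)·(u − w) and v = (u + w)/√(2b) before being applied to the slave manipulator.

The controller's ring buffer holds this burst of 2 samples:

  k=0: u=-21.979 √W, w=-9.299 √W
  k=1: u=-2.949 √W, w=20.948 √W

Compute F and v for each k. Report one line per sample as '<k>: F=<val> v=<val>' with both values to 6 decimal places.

0: F=-11.447168 v=-17.323282
1: F=-21.573578 v=9.968724

k=0: u−w=-12.680000, u+w=-31.278000; √(b/2)=0.902774, √(2b)=1.805547; F=0.902774×(-12.68)=-11.447168, v=-31.278000/1.805547=-17.323282
k=1: u−w=-23.897000, u+w=17.999000; √(b/2)=0.902774, √(2b)=1.805547; F=0.902774×(-23.897)=-21.573578, v=17.999000/1.805547=9.968724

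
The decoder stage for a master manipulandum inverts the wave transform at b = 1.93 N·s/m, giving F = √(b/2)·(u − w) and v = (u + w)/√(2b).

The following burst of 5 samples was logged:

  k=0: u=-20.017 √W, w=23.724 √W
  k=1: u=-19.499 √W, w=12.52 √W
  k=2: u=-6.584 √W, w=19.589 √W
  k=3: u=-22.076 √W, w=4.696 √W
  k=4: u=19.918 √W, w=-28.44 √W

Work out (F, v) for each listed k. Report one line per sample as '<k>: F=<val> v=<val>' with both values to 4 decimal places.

k=0: u−w=-43.7410, u+w=3.7070; √(b/2)=0.9823, √(2b)=1.9647; F=0.9823×(-43.741)=-42.9687, v=3.7070/1.9647=1.8868
k=1: u−w=-32.0190, u+w=-6.9790; √(b/2)=0.9823, √(2b)=1.9647; F=0.9823×(-32.019)=-31.4537, v=-6.9790/1.9647=-3.5522
k=2: u−w=-26.1730, u+w=13.0050; √(b/2)=0.9823, √(2b)=1.9647; F=0.9823×(-26.173)=-25.7109, v=13.0050/1.9647=6.6194
k=3: u−w=-26.7720, u+w=-17.3800; √(b/2)=0.9823, √(2b)=1.9647; F=0.9823×(-26.772)=-26.2993, v=-17.3800/1.9647=-8.8462
k=4: u−w=48.3580, u+w=-8.5220; √(b/2)=0.9823, √(2b)=1.9647; F=0.9823×48.358=47.5042, v=-8.5220/1.9647=-4.3376

0: F=-42.9687 v=1.8868
1: F=-31.4537 v=-3.5522
2: F=-25.7109 v=6.6194
3: F=-26.2993 v=-8.8462
4: F=47.5042 v=-4.3376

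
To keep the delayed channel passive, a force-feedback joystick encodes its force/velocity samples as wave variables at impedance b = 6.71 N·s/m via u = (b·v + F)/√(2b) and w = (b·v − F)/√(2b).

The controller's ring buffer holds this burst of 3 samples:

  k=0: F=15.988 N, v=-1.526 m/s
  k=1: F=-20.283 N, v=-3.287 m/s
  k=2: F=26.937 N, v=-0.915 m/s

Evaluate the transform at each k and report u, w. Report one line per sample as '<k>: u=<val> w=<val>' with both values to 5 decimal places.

0: u=1.56921 w=-7.15946
1: u=-11.55745 w=-0.48392
2: u=5.67717 w=-9.02912

k=0: b·v=6.71×(-1.526)=-10.23946; √(2b)=3.66333; u=(-10.23946+15.988)/3.66333=1.56921, w=(-10.23946−15.988)/3.66333=-7.15946
k=1: b·v=6.71×(-3.287)=-22.05577; √(2b)=3.66333; u=(-22.05577+(-20.283))/3.66333=-11.55745, w=(-22.05577−(-20.283))/3.66333=-0.48392
k=2: b·v=6.71×(-0.915)=-6.13965; √(2b)=3.66333; u=(-6.13965+26.937)/3.66333=5.67717, w=(-6.13965−26.937)/3.66333=-9.02912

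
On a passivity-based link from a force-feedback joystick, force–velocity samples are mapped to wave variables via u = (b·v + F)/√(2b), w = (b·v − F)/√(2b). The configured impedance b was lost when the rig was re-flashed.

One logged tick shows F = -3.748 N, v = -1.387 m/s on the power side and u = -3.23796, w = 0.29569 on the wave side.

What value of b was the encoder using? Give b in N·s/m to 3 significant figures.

u + w = -2.9423;  u + w = √(2b)·v, so √(2b) = -2.9423/(-1.387) = 2.1213.
b = (√(2b))²/2 = 4.5000/2 = 2.2500.
(Check via u − w = 2F/√(2b): u − w = -3.5337, 2F/√(2b) = -3.5336.)

b = 2.25 N·s/m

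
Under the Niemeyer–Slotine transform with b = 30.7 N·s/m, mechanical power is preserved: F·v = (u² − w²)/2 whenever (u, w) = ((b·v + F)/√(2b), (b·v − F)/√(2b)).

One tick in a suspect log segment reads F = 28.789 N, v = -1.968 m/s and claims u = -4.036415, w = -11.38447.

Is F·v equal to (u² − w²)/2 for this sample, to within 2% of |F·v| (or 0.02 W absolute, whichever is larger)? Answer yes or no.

F·v = 28.789×(-1.968) = -56.656752 W.
(u² − w²)/2 = (16.292646 − 129.606157)/2 = -56.656756 W.
|Δ| = 0.000004;  2% of max(1, |F·v|) = 1.133135.

yes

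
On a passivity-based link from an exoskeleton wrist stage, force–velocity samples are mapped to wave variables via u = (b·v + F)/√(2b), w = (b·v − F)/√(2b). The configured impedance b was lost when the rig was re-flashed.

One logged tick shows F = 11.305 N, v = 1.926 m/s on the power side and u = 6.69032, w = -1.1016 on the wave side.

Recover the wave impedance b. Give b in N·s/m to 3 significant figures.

b = 4.21 N·s/m

u + w = 5.58872;  u + w = √(2b)·v, so √(2b) = 5.58872/1.926 = 2.90172.
b = (√(2b))²/2 = 8.42000/2 = 4.21000.
(Check via u − w = 2F/√(2b): u − w = 7.79192, 2F/√(2b) = 7.79192.)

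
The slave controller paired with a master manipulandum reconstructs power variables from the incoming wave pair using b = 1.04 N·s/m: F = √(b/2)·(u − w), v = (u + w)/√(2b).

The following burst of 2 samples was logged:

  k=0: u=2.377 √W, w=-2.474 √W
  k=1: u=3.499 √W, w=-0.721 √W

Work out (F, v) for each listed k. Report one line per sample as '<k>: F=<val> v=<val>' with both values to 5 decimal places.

0: F=3.49811 v=-0.06726
1: F=3.04309 v=1.92620

k=0: u−w=4.85100, u+w=-0.09700; √(b/2)=0.72111, √(2b)=1.44222; F=0.72111×4.851=3.49811, v=-0.09700/1.44222=-0.06726
k=1: u−w=4.22000, u+w=2.77800; √(b/2)=0.72111, √(2b)=1.44222; F=0.72111×4.22=3.04309, v=2.77800/1.44222=1.92620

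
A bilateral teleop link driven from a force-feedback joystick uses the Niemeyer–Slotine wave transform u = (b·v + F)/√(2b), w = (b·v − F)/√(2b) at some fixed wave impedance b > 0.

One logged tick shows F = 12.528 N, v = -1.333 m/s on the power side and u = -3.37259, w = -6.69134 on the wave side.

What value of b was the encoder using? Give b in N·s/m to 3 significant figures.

u + w = -10.0639;  u + w = √(2b)·v, so √(2b) = -10.0639/(-1.333) = 7.5498.
b = (√(2b))²/2 = 57.0000/2 = 28.5000.
(Check via u − w = 2F/√(2b): u − w = 3.3188, 2F/√(2b) = 3.3187.)

b = 28.5 N·s/m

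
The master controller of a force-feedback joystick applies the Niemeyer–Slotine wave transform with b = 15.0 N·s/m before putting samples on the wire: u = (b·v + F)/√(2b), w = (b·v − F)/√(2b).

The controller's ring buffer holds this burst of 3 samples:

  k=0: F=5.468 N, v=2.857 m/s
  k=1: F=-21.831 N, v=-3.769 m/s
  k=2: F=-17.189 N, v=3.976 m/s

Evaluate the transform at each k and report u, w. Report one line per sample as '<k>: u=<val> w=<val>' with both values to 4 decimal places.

0: u=8.8225 w=6.8259
1: u=-14.3076 w=-6.3361
2: u=7.7505 w=14.0270

k=0: b·v=15.0×2.857=42.8550; √(2b)=5.4772; u=(42.8550+5.468)/5.4772=8.8225, w=(42.8550−5.468)/5.4772=6.8259
k=1: b·v=15.0×(-3.769)=-56.5350; √(2b)=5.4772; u=(-56.5350+(-21.831))/5.4772=-14.3076, w=(-56.5350−(-21.831))/5.4772=-6.3361
k=2: b·v=15.0×3.976=59.6400; √(2b)=5.4772; u=(59.6400+(-17.189))/5.4772=7.7505, w=(59.6400−(-17.189))/5.4772=14.0270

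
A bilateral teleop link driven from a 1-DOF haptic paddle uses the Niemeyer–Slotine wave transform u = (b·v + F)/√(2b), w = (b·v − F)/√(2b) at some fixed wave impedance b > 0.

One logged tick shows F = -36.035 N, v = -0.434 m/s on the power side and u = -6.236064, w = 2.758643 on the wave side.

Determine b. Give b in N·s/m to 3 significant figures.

b = 32.1 N·s/m

u + w = -3.477421;  u + w = √(2b)·v, so √(2b) = -3.477421/(-0.434) = 8.012491.
b = (√(2b))²/2 = 64.200009/2 = 32.100004.
(Check via u − w = 2F/√(2b): u − w = -8.994707, 2F/√(2b) = -8.994706.)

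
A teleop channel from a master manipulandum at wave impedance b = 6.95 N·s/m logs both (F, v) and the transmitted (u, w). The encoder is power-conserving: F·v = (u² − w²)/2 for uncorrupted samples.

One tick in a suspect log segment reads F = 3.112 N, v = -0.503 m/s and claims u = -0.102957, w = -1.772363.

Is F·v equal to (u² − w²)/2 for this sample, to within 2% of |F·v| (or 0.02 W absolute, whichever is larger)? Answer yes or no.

F·v = 3.112×(-0.503) = -1.565336 W.
(u² − w²)/2 = (0.010600 − 3.141271)/2 = -1.565335 W.
|Δ| = 0.000001;  2% of max(1, |F·v|) = 0.031307.

yes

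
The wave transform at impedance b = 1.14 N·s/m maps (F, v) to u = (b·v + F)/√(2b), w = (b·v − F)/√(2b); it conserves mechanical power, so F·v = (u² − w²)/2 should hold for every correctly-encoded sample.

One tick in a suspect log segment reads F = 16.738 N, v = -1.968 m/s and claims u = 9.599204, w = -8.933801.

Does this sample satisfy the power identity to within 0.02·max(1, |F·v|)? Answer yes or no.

F·v = 16.738×(-1.968) = -32.940384 W.
(u² − w²)/2 = (92.144717 − 79.812800)/2 = 6.165959 W.
|Δ| = 39.106343;  2% of max(1, |F·v|) = 0.658808.

no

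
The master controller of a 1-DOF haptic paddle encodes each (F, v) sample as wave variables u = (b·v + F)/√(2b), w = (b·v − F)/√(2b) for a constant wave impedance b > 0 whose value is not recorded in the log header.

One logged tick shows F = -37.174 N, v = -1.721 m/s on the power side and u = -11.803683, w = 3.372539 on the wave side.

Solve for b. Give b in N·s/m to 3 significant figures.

u + w = -8.431144;  u + w = √(2b)·v, so √(2b) = -8.431144/(-1.721) = 4.898980.
b = (√(2b))²/2 = 24.000002/2 = 12.000001.
(Check via u − w = 2F/√(2b): u − w = -15.176222, 2F/√(2b) = -15.176221.)

b = 12 N·s/m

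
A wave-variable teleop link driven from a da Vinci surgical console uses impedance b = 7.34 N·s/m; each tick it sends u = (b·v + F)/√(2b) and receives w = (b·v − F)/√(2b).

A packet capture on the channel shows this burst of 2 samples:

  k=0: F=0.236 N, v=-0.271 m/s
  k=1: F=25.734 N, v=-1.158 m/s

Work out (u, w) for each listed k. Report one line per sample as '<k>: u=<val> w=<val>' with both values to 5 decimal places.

k=0: b·v=7.34×(-0.271)=-1.98914; √(2b)=3.83145; u=(-1.98914+0.236)/3.83145=-0.45757, w=(-1.98914−0.236)/3.83145=-0.58076
k=1: b·v=7.34×(-1.158)=-8.49972; √(2b)=3.83145; u=(-8.49972+25.734)/3.83145=4.49811, w=(-8.49972−25.734)/3.83145=-8.93493

0: u=-0.45757 w=-0.58076
1: u=4.49811 w=-8.93493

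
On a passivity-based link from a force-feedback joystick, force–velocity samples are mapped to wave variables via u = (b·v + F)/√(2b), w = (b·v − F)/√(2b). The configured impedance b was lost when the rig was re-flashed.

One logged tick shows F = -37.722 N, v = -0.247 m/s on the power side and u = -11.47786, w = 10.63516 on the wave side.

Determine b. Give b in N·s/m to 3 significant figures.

u + w = -0.8427;  u + w = √(2b)·v, so √(2b) = -0.8427/(-0.247) = 3.4117.
b = (√(2b))²/2 = 11.6400/2 = 5.8200.
(Check via u − w = 2F/√(2b): u − w = -22.1130, 2F/√(2b) = -22.1131.)

b = 5.82 N·s/m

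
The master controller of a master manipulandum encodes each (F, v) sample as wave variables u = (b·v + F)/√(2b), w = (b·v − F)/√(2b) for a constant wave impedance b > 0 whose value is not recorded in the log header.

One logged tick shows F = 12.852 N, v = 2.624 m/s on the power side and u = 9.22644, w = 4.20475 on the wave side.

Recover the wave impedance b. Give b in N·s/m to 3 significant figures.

b = 13.1 N·s/m

u + w = 13.4312;  u + w = √(2b)·v, so √(2b) = 13.4312/2.624 = 5.1186.
b = (√(2b))²/2 = 26.2000/2 = 13.1000.
(Check via u − w = 2F/√(2b): u − w = 5.0217, 2F/√(2b) = 5.0217.)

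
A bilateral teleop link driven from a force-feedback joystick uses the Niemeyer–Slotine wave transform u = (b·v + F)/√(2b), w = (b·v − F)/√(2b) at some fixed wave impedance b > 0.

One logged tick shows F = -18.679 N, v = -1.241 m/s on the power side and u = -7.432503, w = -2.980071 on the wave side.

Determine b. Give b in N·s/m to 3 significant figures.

u + w = -10.412574;  u + w = √(2b)·v, so √(2b) = -10.412574/(-1.241) = 8.390471.
b = (√(2b))²/2 = 70.399997/2 = 35.199998.
(Check via u − w = 2F/√(2b): u − w = -4.452432, 2F/√(2b) = -4.452432.)

b = 35.2 N·s/m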